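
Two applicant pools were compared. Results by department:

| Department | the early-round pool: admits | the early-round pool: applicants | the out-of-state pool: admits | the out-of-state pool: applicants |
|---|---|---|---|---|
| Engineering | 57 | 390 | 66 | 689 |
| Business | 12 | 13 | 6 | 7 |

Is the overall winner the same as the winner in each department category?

Engineering: the early-round pool 57/390 = 14.6%, the out-of-state pool 66/689 = 9.6% → the early-round pool
Business: the early-round pool 12/13 = 92.3%, the out-of-state pool 6/7 = 85.7% → the early-round pool
Overall: the early-round pool 69/403 = 17.1%, the out-of-state pool 72/696 = 10.3% → the early-round pool
The early-round pool wins overall and in every department group — no reversal.

Yes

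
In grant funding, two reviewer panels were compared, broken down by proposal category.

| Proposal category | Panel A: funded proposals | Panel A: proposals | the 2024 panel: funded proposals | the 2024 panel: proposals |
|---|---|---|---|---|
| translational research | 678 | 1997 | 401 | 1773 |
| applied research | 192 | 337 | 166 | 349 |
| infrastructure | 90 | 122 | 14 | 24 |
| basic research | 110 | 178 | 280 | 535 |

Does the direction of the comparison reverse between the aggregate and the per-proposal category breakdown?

Translational research: Panel A 678/1997 = 34.0%, the 2024 panel 401/1773 = 22.6% → Panel A
Applied research: Panel A 192/337 = 57.0%, the 2024 panel 166/349 = 47.6% → Panel A
Infrastructure: Panel A 90/122 = 73.8%, the 2024 panel 14/24 = 58.3% → Panel A
Basic research: Panel A 110/178 = 61.8%, the 2024 panel 280/535 = 52.3% → Panel A
Overall: Panel A 1070/2634 = 40.6%, the 2024 panel 861/2681 = 32.1% → Panel A
Panel A wins overall and in every proposal group — no reversal.

No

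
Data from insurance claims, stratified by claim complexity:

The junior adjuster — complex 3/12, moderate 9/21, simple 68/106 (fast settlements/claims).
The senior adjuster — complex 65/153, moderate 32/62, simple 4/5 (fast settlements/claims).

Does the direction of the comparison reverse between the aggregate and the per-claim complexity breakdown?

Complex: the junior adjuster 3/12 = 25.0%, the senior adjuster 65/153 = 42.5% → the senior adjuster
Moderate: the junior adjuster 9/21 = 42.9%, the senior adjuster 32/62 = 51.6% → the senior adjuster
Simple: the junior adjuster 68/106 = 64.2%, the senior adjuster 4/5 = 80.0% → the senior adjuster
Overall: the junior adjuster 80/139 = 57.6%, the senior adjuster 101/220 = 45.9% → the junior adjuster
The senior adjuster wins each claim group but the junior adjuster wins overall — the comparison reverses. The senior adjuster's claims skew toward complex, which has a lower base rate.

Yes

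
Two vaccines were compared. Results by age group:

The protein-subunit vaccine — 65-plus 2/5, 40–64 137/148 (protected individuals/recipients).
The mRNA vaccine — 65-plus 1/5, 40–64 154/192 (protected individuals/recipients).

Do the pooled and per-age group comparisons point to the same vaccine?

Yes

65-plus: the protein-subunit vaccine 2/5 = 40.0%, the mRNA vaccine 1/5 = 20.0% → the protein-subunit vaccine
40–64: the protein-subunit vaccine 137/148 = 92.6%, the mRNA vaccine 154/192 = 80.2% → the protein-subunit vaccine
Overall: the protein-subunit vaccine 139/153 = 90.8%, the mRNA vaccine 155/197 = 78.7% → the protein-subunit vaccine
The protein-subunit vaccine wins overall and in every age group — no reversal.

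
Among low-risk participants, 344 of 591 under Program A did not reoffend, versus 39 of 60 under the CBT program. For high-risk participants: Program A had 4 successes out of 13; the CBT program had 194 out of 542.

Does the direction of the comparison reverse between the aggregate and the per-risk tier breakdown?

Yes

Low-risk: Program A 344/591 = 58.2%, the CBT program 39/60 = 65.0% → the CBT program
High-risk: Program A 4/13 = 30.8%, the CBT program 194/542 = 35.8% → the CBT program
Overall: Program A 348/604 = 57.6%, the CBT program 233/602 = 38.7% → Program A
The CBT program wins each risk group but Program A wins overall — the comparison reverses. The CBT program's participants skew toward high-risk, which has a lower base rate.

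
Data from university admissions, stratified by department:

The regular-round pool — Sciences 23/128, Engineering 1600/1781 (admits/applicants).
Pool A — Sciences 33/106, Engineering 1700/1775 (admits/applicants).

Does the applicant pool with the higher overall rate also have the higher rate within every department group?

Sciences: the regular-round pool 23/128 = 18.0%, Pool A 33/106 = 31.1% → Pool A
Engineering: the regular-round pool 1600/1781 = 89.8%, Pool A 1700/1775 = 95.8% → Pool A
Overall: the regular-round pool 1623/1909 = 85.0%, Pool A 1733/1881 = 92.1% → Pool A
Pool A wins overall and in every department group — no reversal.

Yes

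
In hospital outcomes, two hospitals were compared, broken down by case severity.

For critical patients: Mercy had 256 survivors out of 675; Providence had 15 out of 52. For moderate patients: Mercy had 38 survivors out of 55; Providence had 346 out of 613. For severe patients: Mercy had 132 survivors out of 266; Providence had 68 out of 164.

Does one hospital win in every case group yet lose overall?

Yes

Critical: Mercy 256/675 = 37.9%, Providence 15/52 = 28.8% → Mercy
Moderate: Mercy 38/55 = 69.1%, Providence 346/613 = 56.4% → Mercy
Severe: Mercy 132/266 = 49.6%, Providence 68/164 = 41.5% → Mercy
Overall: Mercy 426/996 = 42.8%, Providence 429/829 = 51.7% → Providence
Mercy wins each case group but Providence wins overall — the comparison reverses. Mercy's patients skew toward critical, which has a lower base rate.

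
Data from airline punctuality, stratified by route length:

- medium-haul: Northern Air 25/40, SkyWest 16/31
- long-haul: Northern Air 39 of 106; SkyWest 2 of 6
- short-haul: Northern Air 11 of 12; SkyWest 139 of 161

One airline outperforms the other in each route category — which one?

Northern Air

Medium-haul: Northern Air 25/40 = 62.5%, SkyWest 16/31 = 51.6% → Northern Air
Long-haul: Northern Air 39/106 = 36.8%, SkyWest 2/6 = 33.3% → Northern Air
Short-haul: Northern Air 11/12 = 91.7%, SkyWest 139/161 = 86.3% → Northern Air
Northern Air has the higher rate in all 3 groups.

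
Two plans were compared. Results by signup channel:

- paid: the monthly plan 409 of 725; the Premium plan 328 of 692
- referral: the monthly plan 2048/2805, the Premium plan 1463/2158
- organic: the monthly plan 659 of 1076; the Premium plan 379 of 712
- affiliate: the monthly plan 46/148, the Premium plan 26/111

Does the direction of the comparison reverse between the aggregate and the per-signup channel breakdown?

Paid: the monthly plan 409/725 = 56.4%, the Premium plan 328/692 = 47.4% → the monthly plan
Referral: the monthly plan 2048/2805 = 73.0%, the Premium plan 1463/2158 = 67.8% → the monthly plan
Organic: the monthly plan 659/1076 = 61.2%, the Premium plan 379/712 = 53.2% → the monthly plan
Affiliate: the monthly plan 46/148 = 31.1%, the Premium plan 26/111 = 23.4% → the monthly plan
Overall: the monthly plan 3162/4754 = 66.5%, the Premium plan 2196/3673 = 59.8% → the monthly plan
The monthly plan wins overall and in every signup group — no reversal.

No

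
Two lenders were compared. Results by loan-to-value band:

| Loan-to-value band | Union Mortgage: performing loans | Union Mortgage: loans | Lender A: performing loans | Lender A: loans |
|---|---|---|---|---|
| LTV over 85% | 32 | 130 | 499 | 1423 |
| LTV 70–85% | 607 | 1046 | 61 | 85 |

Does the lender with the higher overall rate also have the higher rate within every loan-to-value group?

LTV over 85%: Union Mortgage 32/130 = 24.6%, Lender A 499/1423 = 35.1% → Lender A
LTV 70–85%: Union Mortgage 607/1046 = 58.0%, Lender A 61/85 = 71.8% → Lender A
Overall: Union Mortgage 639/1176 = 54.3%, Lender A 560/1508 = 37.1% → Union Mortgage
Lender A wins each loan-to-value group but Union Mortgage wins overall — the comparison reverses. Lender A's loans skew toward LTV over 85%, which has a lower base rate.

No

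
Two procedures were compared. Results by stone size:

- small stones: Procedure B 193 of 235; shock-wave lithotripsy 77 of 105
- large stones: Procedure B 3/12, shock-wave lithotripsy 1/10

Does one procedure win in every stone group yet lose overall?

Small stones: Procedure B 193/235 = 82.1%, shock-wave lithotripsy 77/105 = 73.3% → Procedure B
Large stones: Procedure B 3/12 = 25.0%, shock-wave lithotripsy 1/10 = 10.0% → Procedure B
Overall: Procedure B 196/247 = 79.4%, shock-wave lithotripsy 78/115 = 67.8% → Procedure B
Procedure B wins overall and in every stone group — no reversal.

No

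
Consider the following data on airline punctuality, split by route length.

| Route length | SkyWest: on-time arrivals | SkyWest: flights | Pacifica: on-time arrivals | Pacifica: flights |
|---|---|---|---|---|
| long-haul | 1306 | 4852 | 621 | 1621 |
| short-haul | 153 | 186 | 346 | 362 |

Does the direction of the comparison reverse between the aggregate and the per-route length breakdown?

Long-haul: SkyWest 1306/4852 = 26.9%, Pacifica 621/1621 = 38.3% → Pacifica
Short-haul: SkyWest 153/186 = 82.3%, Pacifica 346/362 = 95.6% → Pacifica
Overall: SkyWest 1459/5038 = 29.0%, Pacifica 967/1983 = 48.8% → Pacifica
Pacifica wins overall and in every route group — no reversal.

No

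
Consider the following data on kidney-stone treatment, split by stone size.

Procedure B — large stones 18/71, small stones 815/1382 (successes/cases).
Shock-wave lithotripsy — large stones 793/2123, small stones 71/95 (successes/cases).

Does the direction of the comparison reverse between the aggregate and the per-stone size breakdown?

Yes

Large stones: Procedure B 18/71 = 25.4%, shock-wave lithotripsy 793/2123 = 37.4% → shock-wave lithotripsy
Small stones: Procedure B 815/1382 = 59.0%, shock-wave lithotripsy 71/95 = 74.7% → shock-wave lithotripsy
Overall: Procedure B 833/1453 = 57.3%, shock-wave lithotripsy 864/2218 = 39.0% → Procedure B
Shock-wave lithotripsy wins each stone group but Procedure B wins overall — the comparison reverses. Shock-wave lithotripsy's cases skew toward large stones, which has a lower base rate.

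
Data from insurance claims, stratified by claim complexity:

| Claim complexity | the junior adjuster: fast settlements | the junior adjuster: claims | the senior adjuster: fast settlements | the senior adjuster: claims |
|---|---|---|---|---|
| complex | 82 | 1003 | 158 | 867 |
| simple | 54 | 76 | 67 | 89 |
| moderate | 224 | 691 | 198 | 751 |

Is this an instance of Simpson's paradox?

No

Complex: the junior adjuster 82/1003 = 8.2%, the senior adjuster 158/867 = 18.2% → the senior adjuster
Simple: the junior adjuster 54/76 = 71.1%, the senior adjuster 67/89 = 75.3% → the senior adjuster
Moderate: the junior adjuster 224/691 = 32.4%, the senior adjuster 198/751 = 26.4% → the junior adjuster
Overall: the junior adjuster 360/1770 = 20.3%, the senior adjuster 423/1707 = 24.8% → the senior adjuster
Neither sweeps: the junior adjuster wins 1 of 3 groups, the senior adjuster wins 2. The senior adjuster wins overall but not every group — no Simpson reversal.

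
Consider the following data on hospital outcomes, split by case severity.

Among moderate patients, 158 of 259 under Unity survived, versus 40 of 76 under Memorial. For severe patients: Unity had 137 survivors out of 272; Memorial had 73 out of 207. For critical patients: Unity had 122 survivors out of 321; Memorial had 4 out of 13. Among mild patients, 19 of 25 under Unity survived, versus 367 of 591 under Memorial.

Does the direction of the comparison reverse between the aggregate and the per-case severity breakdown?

Moderate: Unity 158/259 = 61.0%, Memorial 40/76 = 52.6% → Unity
Severe: Unity 137/272 = 50.4%, Memorial 73/207 = 35.3% → Unity
Critical: Unity 122/321 = 38.0%, Memorial 4/13 = 30.8% → Unity
Mild: Unity 19/25 = 76.0%, Memorial 367/591 = 62.1% → Unity
Overall: Unity 436/877 = 49.7%, Memorial 484/887 = 54.6% → Memorial
Unity wins each case group but Memorial wins overall — the comparison reverses. Unity's patients skew toward critical, which has a lower base rate.

Yes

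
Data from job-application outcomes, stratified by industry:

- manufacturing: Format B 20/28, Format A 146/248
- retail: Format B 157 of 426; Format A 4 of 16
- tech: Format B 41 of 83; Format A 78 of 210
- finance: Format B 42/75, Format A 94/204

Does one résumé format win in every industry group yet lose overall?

Yes

Manufacturing: Format B 20/28 = 71.4%, Format A 146/248 = 58.9% → Format B
Retail: Format B 157/426 = 36.9%, Format A 4/16 = 25.0% → Format B
Tech: Format B 41/83 = 49.4%, Format A 78/210 = 37.1% → Format B
Finance: Format B 42/75 = 56.0%, Format A 94/204 = 46.1% → Format B
Overall: Format B 260/612 = 42.5%, Format A 322/678 = 47.5% → Format A
Format B wins each industry group but Format A wins overall — the comparison reverses. Format B's applications skew toward retail, which has a lower base rate.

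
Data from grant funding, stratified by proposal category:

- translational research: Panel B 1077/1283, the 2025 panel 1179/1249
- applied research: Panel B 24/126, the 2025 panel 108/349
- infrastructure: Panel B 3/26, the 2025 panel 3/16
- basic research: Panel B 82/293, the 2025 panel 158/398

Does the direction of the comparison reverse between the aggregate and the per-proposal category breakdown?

Translational research: Panel B 1077/1283 = 83.9%, the 2025 panel 1179/1249 = 94.4% → the 2025 panel
Applied research: Panel B 24/126 = 19.0%, the 2025 panel 108/349 = 30.9% → the 2025 panel
Infrastructure: Panel B 3/26 = 11.5%, the 2025 panel 3/16 = 18.8% → the 2025 panel
Basic research: Panel B 82/293 = 28.0%, the 2025 panel 158/398 = 39.7% → the 2025 panel
Overall: Panel B 1186/1728 = 68.6%, the 2025 panel 1448/2012 = 72.0% → the 2025 panel
The 2025 panel wins overall and in every proposal group — no reversal.

No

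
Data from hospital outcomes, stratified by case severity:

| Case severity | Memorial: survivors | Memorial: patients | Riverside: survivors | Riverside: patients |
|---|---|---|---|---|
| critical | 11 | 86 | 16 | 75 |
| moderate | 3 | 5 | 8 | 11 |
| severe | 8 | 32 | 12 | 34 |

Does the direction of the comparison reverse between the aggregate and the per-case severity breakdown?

No

Critical: Memorial 11/86 = 12.8%, Riverside 16/75 = 21.3% → Riverside
Moderate: Memorial 3/5 = 60.0%, Riverside 8/11 = 72.7% → Riverside
Severe: Memorial 8/32 = 25.0%, Riverside 12/34 = 35.3% → Riverside
Overall: Memorial 22/123 = 17.9%, Riverside 36/120 = 30.0% → Riverside
Riverside wins overall and in every case group — no reversal.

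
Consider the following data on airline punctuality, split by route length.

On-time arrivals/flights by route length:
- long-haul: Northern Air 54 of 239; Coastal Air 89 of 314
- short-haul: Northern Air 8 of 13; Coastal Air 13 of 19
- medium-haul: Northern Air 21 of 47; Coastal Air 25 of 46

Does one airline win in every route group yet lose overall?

Long-haul: Northern Air 54/239 = 22.6%, Coastal Air 89/314 = 28.3% → Coastal Air
Short-haul: Northern Air 8/13 = 61.5%, Coastal Air 13/19 = 68.4% → Coastal Air
Medium-haul: Northern Air 21/47 = 44.7%, Coastal Air 25/46 = 54.3% → Coastal Air
Overall: Northern Air 83/299 = 27.8%, Coastal Air 127/379 = 33.5% → Coastal Air
Coastal Air wins overall and in every route group — no reversal.

No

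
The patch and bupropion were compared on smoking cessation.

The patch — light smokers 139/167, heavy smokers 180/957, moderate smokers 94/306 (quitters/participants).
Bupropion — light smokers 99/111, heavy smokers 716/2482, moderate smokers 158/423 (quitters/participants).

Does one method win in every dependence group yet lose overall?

No

Light smokers: the patch 139/167 = 83.2%, bupropion 99/111 = 89.2% → bupropion
Heavy smokers: the patch 180/957 = 18.8%, bupropion 716/2482 = 28.8% → bupropion
Moderate smokers: the patch 94/306 = 30.7%, bupropion 158/423 = 37.4% → bupropion
Overall: the patch 413/1430 = 28.9%, bupropion 973/3016 = 32.3% → bupropion
Bupropion wins overall and in every dependence group — no reversal.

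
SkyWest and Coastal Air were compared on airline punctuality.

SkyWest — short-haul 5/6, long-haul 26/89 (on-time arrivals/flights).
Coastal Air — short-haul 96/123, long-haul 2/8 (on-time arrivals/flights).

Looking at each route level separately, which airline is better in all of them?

Short-haul: SkyWest 5/6 = 83.3%, Coastal Air 96/123 = 78.0% → SkyWest
Long-haul: SkyWest 26/89 = 29.2%, Coastal Air 2/8 = 25.0% → SkyWest
SkyWest has the higher rate in both groups.

SkyWest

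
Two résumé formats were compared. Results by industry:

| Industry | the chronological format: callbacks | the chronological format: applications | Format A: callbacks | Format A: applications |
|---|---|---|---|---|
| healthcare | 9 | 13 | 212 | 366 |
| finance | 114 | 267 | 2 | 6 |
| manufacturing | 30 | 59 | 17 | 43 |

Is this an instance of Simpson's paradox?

Healthcare: the chronological format 9/13 = 69.2%, Format A 212/366 = 57.9% → the chronological format
Finance: the chronological format 114/267 = 42.7%, Format A 2/6 = 33.3% → the chronological format
Manufacturing: the chronological format 30/59 = 50.8%, Format A 17/43 = 39.5% → the chronological format
Overall: the chronological format 153/339 = 45.1%, Format A 231/415 = 55.7% → Format A
The chronological format wins each industry group but Format A wins overall — the comparison reverses. The chronological format's applications skew toward finance, which has a lower base rate.

Yes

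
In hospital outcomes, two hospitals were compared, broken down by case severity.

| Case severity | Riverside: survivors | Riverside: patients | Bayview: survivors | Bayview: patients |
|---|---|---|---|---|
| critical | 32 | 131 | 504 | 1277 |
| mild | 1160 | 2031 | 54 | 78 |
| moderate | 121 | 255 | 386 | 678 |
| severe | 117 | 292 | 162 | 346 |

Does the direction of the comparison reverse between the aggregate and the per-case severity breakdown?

Yes

Critical: Riverside 32/131 = 24.4%, Bayview 504/1277 = 39.5% → Bayview
Mild: Riverside 1160/2031 = 57.1%, Bayview 54/78 = 69.2% → Bayview
Moderate: Riverside 121/255 = 47.5%, Bayview 386/678 = 56.9% → Bayview
Severe: Riverside 117/292 = 40.1%, Bayview 162/346 = 46.8% → Bayview
Overall: Riverside 1430/2709 = 52.8%, Bayview 1106/2379 = 46.5% → Riverside
Bayview wins each case group but Riverside wins overall — the comparison reverses. Bayview's patients skew toward critical, which has a lower base rate.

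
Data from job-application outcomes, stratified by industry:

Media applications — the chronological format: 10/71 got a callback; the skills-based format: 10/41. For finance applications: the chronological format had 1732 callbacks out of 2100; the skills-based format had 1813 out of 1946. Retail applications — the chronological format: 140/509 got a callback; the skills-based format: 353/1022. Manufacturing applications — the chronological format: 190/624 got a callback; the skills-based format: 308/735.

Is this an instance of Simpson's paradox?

No

Media: the chronological format 10/71 = 14.1%, the skills-based format 10/41 = 24.4% → the skills-based format
Finance: the chronological format 1732/2100 = 82.5%, the skills-based format 1813/1946 = 93.2% → the skills-based format
Retail: the chronological format 140/509 = 27.5%, the skills-based format 353/1022 = 34.5% → the skills-based format
Manufacturing: the chronological format 190/624 = 30.4%, the skills-based format 308/735 = 41.9% → the skills-based format
Overall: the chronological format 2072/3304 = 62.7%, the skills-based format 2484/3744 = 66.3% → the skills-based format
The skills-based format wins overall and in every industry group — no reversal.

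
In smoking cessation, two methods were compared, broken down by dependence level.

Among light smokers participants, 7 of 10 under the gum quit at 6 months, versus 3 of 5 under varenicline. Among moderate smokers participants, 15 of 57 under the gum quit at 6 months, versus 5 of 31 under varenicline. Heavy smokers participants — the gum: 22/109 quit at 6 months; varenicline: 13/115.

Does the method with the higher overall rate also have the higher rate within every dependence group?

Yes

Light smokers: the gum 7/10 = 70.0%, varenicline 3/5 = 60.0% → the gum
Moderate smokers: the gum 15/57 = 26.3%, varenicline 5/31 = 16.1% → the gum
Heavy smokers: the gum 22/109 = 20.2%, varenicline 13/115 = 11.3% → the gum
Overall: the gum 44/176 = 25.0%, varenicline 21/151 = 13.9% → the gum
The gum wins overall and in every dependence group — no reversal.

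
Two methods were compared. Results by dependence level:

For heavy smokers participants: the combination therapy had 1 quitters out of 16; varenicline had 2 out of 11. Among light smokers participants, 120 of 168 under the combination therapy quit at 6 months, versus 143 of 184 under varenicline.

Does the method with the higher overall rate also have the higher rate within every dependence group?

Heavy smokers: the combination therapy 1/16 = 6.2%, varenicline 2/11 = 18.2% → varenicline
Light smokers: the combination therapy 120/168 = 71.4%, varenicline 143/184 = 77.7% → varenicline
Overall: the combination therapy 121/184 = 65.8%, varenicline 145/195 = 74.4% → varenicline
Varenicline wins overall and in every dependence group — no reversal.

Yes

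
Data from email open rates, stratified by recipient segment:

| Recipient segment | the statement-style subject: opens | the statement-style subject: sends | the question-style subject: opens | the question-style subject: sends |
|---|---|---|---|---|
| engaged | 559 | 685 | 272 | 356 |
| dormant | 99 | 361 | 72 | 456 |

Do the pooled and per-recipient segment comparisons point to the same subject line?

Yes

Engaged: the statement-style subject 559/685 = 81.6%, the question-style subject 272/356 = 76.4% → the statement-style subject
Dormant: the statement-style subject 99/361 = 27.4%, the question-style subject 72/456 = 15.8% → the statement-style subject
Overall: the statement-style subject 658/1046 = 62.9%, the question-style subject 344/812 = 42.4% → the statement-style subject
The statement-style subject wins overall and in every recipient group — no reversal.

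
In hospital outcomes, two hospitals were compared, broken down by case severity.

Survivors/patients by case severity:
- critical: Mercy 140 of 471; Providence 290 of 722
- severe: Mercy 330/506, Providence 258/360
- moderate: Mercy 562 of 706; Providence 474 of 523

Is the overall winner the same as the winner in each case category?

Yes

Critical: Mercy 140/471 = 29.7%, Providence 290/722 = 40.2% → Providence
Severe: Mercy 330/506 = 65.2%, Providence 258/360 = 71.7% → Providence
Moderate: Mercy 562/706 = 79.6%, Providence 474/523 = 90.6% → Providence
Overall: Mercy 1032/1683 = 61.3%, Providence 1022/1605 = 63.7% → Providence
Providence wins overall and in every case group — no reversal.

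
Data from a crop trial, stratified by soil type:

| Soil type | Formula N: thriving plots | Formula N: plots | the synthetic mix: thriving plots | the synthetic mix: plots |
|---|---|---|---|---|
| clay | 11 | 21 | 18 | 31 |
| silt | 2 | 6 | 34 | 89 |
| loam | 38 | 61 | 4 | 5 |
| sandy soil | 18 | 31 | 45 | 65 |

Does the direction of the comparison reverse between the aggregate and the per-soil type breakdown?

Yes

Clay: Formula N 11/21 = 52.4%, the synthetic mix 18/31 = 58.1% → the synthetic mix
Silt: Formula N 2/6 = 33.3%, the synthetic mix 34/89 = 38.2% → the synthetic mix
Loam: Formula N 38/61 = 62.3%, the synthetic mix 4/5 = 80.0% → the synthetic mix
Sandy soil: Formula N 18/31 = 58.1%, the synthetic mix 45/65 = 69.2% → the synthetic mix
Overall: Formula N 69/119 = 58.0%, the synthetic mix 101/190 = 53.2% → Formula N
The synthetic mix wins each soil group but Formula N wins overall — the comparison reverses. The synthetic mix's plots skew toward silt, which has a lower base rate.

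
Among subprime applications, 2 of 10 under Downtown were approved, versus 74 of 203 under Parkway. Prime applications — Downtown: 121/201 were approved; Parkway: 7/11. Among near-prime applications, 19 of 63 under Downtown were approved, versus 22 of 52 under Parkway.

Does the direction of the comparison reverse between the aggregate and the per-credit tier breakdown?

Yes

Subprime: Downtown 2/10 = 20.0%, Parkway 74/203 = 36.5% → Parkway
Prime: Downtown 121/201 = 60.2%, Parkway 7/11 = 63.6% → Parkway
Near-prime: Downtown 19/63 = 30.2%, Parkway 22/52 = 42.3% → Parkway
Overall: Downtown 142/274 = 51.8%, Parkway 103/266 = 38.7% → Downtown
Parkway wins each credit group but Downtown wins overall — the comparison reverses. Parkway's applications skew toward subprime, which has a lower base rate.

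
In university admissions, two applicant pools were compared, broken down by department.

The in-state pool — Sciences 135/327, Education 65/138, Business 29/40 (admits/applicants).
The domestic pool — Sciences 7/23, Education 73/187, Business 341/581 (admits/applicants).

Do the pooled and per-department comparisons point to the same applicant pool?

Sciences: the in-state pool 135/327 = 41.3%, the domestic pool 7/23 = 30.4% → the in-state pool
Education: the in-state pool 65/138 = 47.1%, the domestic pool 73/187 = 39.0% → the in-state pool
Business: the in-state pool 29/40 = 72.5%, the domestic pool 341/581 = 58.7% → the in-state pool
Overall: the in-state pool 229/505 = 45.3%, the domestic pool 421/791 = 53.2% → the domestic pool
The in-state pool wins each department group but the domestic pool wins overall — the comparison reverses. The in-state pool's applicants skew toward Sciences, which has a lower base rate.

No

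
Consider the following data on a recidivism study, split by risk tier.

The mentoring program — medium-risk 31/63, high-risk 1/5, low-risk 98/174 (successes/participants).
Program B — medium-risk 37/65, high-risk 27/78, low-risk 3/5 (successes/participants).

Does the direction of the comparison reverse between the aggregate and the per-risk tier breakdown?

Medium-risk: the mentoring program 31/63 = 49.2%, Program B 37/65 = 56.9% → Program B
High-risk: the mentoring program 1/5 = 20.0%, Program B 27/78 = 34.6% → Program B
Low-risk: the mentoring program 98/174 = 56.3%, Program B 3/5 = 60.0% → Program B
Overall: the mentoring program 130/242 = 53.7%, Program B 67/148 = 45.3% → the mentoring program
Program B wins each risk group but the mentoring program wins overall — the comparison reverses. Program B's participants skew toward high-risk, which has a lower base rate.

Yes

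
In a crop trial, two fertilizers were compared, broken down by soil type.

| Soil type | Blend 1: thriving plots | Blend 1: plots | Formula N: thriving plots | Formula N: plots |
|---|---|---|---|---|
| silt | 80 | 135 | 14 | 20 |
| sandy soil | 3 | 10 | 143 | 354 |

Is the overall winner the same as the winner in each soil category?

No

Silt: Blend 1 80/135 = 59.3%, Formula N 14/20 = 70.0% → Formula N
Sandy soil: Blend 1 3/10 = 30.0%, Formula N 143/354 = 40.4% → Formula N
Overall: Blend 1 83/145 = 57.2%, Formula N 157/374 = 42.0% → Blend 1
Formula N wins each soil group but Blend 1 wins overall — the comparison reverses. Formula N's plots skew toward sandy soil, which has a lower base rate.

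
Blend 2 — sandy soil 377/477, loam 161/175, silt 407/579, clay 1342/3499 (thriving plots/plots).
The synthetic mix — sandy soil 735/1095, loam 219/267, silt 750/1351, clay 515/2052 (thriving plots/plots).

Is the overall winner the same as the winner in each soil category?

Yes

Sandy soil: Blend 2 377/477 = 79.0%, the synthetic mix 735/1095 = 67.1% → Blend 2
Loam: Blend 2 161/175 = 92.0%, the synthetic mix 219/267 = 82.0% → Blend 2
Silt: Blend 2 407/579 = 70.3%, the synthetic mix 750/1351 = 55.5% → Blend 2
Clay: Blend 2 1342/3499 = 38.4%, the synthetic mix 515/2052 = 25.1% → Blend 2
Overall: Blend 2 2287/4730 = 48.4%, the synthetic mix 2219/4765 = 46.6% → Blend 2
Blend 2 wins overall and in every soil group — no reversal.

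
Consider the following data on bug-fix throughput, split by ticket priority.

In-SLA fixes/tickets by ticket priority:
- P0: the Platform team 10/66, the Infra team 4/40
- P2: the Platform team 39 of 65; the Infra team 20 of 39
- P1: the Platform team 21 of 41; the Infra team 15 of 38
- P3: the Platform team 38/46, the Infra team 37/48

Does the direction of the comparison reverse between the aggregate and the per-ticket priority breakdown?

No

P0: the Platform team 10/66 = 15.2%, the Infra team 4/40 = 10.0% → the Platform team
P2: the Platform team 39/65 = 60.0%, the Infra team 20/39 = 51.3% → the Platform team
P1: the Platform team 21/41 = 51.2%, the Infra team 15/38 = 39.5% → the Platform team
P3: the Platform team 38/46 = 82.6%, the Infra team 37/48 = 77.1% → the Platform team
Overall: the Platform team 108/218 = 49.5%, the Infra team 76/165 = 46.1% → the Platform team
The Platform team wins overall and in every ticket group — no reversal.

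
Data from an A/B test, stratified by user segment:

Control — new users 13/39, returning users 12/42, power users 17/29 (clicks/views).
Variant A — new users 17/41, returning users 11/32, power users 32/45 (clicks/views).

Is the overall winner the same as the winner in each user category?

New users: Control 13/39 = 33.3%, Variant A 17/41 = 41.5% → Variant A
Returning users: Control 12/42 = 28.6%, Variant A 11/32 = 34.4% → Variant A
Power users: Control 17/29 = 58.6%, Variant A 32/45 = 71.1% → Variant A
Overall: Control 42/110 = 38.2%, Variant A 60/118 = 50.8% → Variant A
Variant A wins overall and in every user group — no reversal.

Yes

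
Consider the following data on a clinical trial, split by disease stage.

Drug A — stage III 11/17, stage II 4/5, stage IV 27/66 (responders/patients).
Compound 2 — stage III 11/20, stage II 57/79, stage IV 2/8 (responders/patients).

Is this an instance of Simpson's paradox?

Yes

Stage III: Drug A 11/17 = 64.7%, Compound 2 11/20 = 55.0% → Drug A
Stage II: Drug A 4/5 = 80.0%, Compound 2 57/79 = 72.2% → Drug A
Stage IV: Drug A 27/66 = 40.9%, Compound 2 2/8 = 25.0% → Drug A
Overall: Drug A 42/88 = 47.7%, Compound 2 70/107 = 65.4% → Compound 2
Drug A wins each disease group but Compound 2 wins overall — the comparison reverses. Drug A's patients skew toward stage IV, which has a lower base rate.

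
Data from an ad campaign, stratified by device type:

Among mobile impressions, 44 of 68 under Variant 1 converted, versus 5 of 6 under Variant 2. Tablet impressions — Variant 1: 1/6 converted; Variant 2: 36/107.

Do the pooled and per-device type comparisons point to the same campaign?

No

Mobile: Variant 1 44/68 = 64.7%, Variant 2 5/6 = 83.3% → Variant 2
Tablet: Variant 1 1/6 = 16.7%, Variant 2 36/107 = 33.6% → Variant 2
Overall: Variant 1 45/74 = 60.8%, Variant 2 41/113 = 36.3% → Variant 1
Variant 2 wins each device group but Variant 1 wins overall — the comparison reverses. Variant 2's impressions skew toward tablet, which has a lower base rate.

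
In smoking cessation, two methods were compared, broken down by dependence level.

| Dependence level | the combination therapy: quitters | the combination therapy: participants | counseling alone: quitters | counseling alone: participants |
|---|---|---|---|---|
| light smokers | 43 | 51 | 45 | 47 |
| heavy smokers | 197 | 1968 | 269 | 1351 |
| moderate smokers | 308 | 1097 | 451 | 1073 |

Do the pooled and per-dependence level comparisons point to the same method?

Yes

Light smokers: the combination therapy 43/51 = 84.3%, counseling alone 45/47 = 95.7% → counseling alone
Heavy smokers: the combination therapy 197/1968 = 10.0%, counseling alone 269/1351 = 19.9% → counseling alone
Moderate smokers: the combination therapy 308/1097 = 28.1%, counseling alone 451/1073 = 42.0% → counseling alone
Overall: the combination therapy 548/3116 = 17.6%, counseling alone 765/2471 = 31.0% → counseling alone
Counseling alone wins overall and in every dependence group — no reversal.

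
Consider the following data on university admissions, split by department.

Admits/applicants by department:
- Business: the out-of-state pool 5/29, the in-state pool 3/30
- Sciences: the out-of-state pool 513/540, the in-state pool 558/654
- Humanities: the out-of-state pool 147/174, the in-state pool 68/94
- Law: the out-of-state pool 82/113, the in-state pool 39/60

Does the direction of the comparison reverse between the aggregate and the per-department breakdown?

Business: the out-of-state pool 5/29 = 17.2%, the in-state pool 3/30 = 10.0% → the out-of-state pool
Sciences: the out-of-state pool 513/540 = 95.0%, the in-state pool 558/654 = 85.3% → the out-of-state pool
Humanities: the out-of-state pool 147/174 = 84.5%, the in-state pool 68/94 = 72.3% → the out-of-state pool
Law: the out-of-state pool 82/113 = 72.6%, the in-state pool 39/60 = 65.0% → the out-of-state pool
Overall: the out-of-state pool 747/856 = 87.3%, the in-state pool 668/838 = 79.7% → the out-of-state pool
The out-of-state pool wins overall and in every department group — no reversal.

No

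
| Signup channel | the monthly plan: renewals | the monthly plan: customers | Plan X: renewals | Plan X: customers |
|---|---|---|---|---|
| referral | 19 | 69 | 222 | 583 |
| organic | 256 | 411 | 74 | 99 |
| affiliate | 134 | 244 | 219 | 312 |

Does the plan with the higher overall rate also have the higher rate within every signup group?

Referral: the monthly plan 19/69 = 27.5%, Plan X 222/583 = 38.1% → Plan X
Organic: the monthly plan 256/411 = 62.3%, Plan X 74/99 = 74.7% → Plan X
Affiliate: the monthly plan 134/244 = 54.9%, Plan X 219/312 = 70.2% → Plan X
Overall: the monthly plan 409/724 = 56.5%, Plan X 515/994 = 51.8% → the monthly plan
Plan X wins each signup group but the monthly plan wins overall — the comparison reverses. Plan X's customers skew toward referral, which has a lower base rate.

No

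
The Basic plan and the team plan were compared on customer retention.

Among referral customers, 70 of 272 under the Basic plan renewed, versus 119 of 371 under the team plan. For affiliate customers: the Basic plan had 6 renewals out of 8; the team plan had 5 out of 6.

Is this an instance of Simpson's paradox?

Referral: the Basic plan 70/272 = 25.7%, the team plan 119/371 = 32.1% → the team plan
Affiliate: the Basic plan 6/8 = 75.0%, the team plan 5/6 = 83.3% → the team plan
Overall: the Basic plan 76/280 = 27.1%, the team plan 124/377 = 32.9% → the team plan
The team plan wins overall and in every signup group — no reversal.

No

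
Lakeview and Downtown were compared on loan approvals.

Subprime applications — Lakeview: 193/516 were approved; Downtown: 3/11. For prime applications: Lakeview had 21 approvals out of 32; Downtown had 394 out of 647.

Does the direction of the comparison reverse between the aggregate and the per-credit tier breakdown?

Yes

Subprime: Lakeview 193/516 = 37.4%, Downtown 3/11 = 27.3% → Lakeview
Prime: Lakeview 21/32 = 65.6%, Downtown 394/647 = 60.9% → Lakeview
Overall: Lakeview 214/548 = 39.1%, Downtown 397/658 = 60.3% → Downtown
Lakeview wins each credit group but Downtown wins overall — the comparison reverses. Lakeview's applications skew toward subprime, which has a lower base rate.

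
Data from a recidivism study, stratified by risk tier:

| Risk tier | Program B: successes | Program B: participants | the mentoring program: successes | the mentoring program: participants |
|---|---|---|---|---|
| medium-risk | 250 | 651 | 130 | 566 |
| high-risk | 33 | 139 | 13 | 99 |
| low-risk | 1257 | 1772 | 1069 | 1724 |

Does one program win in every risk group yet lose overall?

Medium-risk: Program B 250/651 = 38.4%, the mentoring program 130/566 = 23.0% → Program B
High-risk: Program B 33/139 = 23.7%, the mentoring program 13/99 = 13.1% → Program B
Low-risk: Program B 1257/1772 = 70.9%, the mentoring program 1069/1724 = 62.0% → Program B
Overall: Program B 1540/2562 = 60.1%, the mentoring program 1212/2389 = 50.7% → Program B
Program B wins overall and in every risk group — no reversal.

No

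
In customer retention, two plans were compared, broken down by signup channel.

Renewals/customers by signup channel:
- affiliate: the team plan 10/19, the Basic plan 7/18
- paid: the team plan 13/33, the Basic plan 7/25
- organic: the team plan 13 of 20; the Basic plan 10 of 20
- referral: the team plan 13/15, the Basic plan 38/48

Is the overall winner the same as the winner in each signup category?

Yes

Affiliate: the team plan 10/19 = 52.6%, the Basic plan 7/18 = 38.9% → the team plan
Paid: the team plan 13/33 = 39.4%, the Basic plan 7/25 = 28.0% → the team plan
Organic: the team plan 13/20 = 65.0%, the Basic plan 10/20 = 50.0% → the team plan
Referral: the team plan 13/15 = 86.7%, the Basic plan 38/48 = 79.2% → the team plan
Overall: the team plan 49/87 = 56.3%, the Basic plan 62/111 = 55.9% → the team plan
The team plan wins overall and in every signup group — no reversal.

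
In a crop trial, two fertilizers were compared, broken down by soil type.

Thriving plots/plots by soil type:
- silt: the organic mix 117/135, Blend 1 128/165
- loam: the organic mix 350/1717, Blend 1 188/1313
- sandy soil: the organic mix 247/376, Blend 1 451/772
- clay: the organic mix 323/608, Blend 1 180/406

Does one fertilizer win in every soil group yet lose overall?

Silt: the organic mix 117/135 = 86.7%, Blend 1 128/165 = 77.6% → the organic mix
Loam: the organic mix 350/1717 = 20.4%, Blend 1 188/1313 = 14.3% → the organic mix
Sandy soil: the organic mix 247/376 = 65.7%, Blend 1 451/772 = 58.4% → the organic mix
Clay: the organic mix 323/608 = 53.1%, Blend 1 180/406 = 44.3% → the organic mix
Overall: the organic mix 1037/2836 = 36.6%, Blend 1 947/2656 = 35.7% → the organic mix
The organic mix wins overall and in every soil group — no reversal.

No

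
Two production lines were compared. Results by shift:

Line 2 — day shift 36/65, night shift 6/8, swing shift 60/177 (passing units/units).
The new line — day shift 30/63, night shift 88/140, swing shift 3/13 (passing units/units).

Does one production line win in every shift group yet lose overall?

Day shift: Line 2 36/65 = 55.4%, the new line 30/63 = 47.6% → Line 2
Night shift: Line 2 6/8 = 75.0%, the new line 88/140 = 62.9% → Line 2
Swing shift: Line 2 60/177 = 33.9%, the new line 3/13 = 23.1% → Line 2
Overall: Line 2 102/250 = 40.8%, the new line 121/216 = 56.0% → the new line
Line 2 wins each shift group but the new line wins overall — the comparison reverses. Line 2's units skew toward swing shift, which has a lower base rate.

Yes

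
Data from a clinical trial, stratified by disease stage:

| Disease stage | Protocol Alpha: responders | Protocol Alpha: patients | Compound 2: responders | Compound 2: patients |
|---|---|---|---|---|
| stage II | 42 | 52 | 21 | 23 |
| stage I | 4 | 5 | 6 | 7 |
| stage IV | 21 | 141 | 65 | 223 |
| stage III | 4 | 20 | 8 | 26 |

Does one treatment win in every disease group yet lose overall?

No

Stage II: Protocol Alpha 42/52 = 80.8%, Compound 2 21/23 = 91.3% → Compound 2
Stage I: Protocol Alpha 4/5 = 80.0%, Compound 2 6/7 = 85.7% → Compound 2
Stage IV: Protocol Alpha 21/141 = 14.9%, Compound 2 65/223 = 29.1% → Compound 2
Stage III: Protocol Alpha 4/20 = 20.0%, Compound 2 8/26 = 30.8% → Compound 2
Overall: Protocol Alpha 71/218 = 32.6%, Compound 2 100/279 = 35.8% → Compound 2
Compound 2 wins overall and in every disease group — no reversal.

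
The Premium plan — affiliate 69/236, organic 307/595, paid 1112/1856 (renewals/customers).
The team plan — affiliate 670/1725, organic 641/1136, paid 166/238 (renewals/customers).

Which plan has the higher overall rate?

Affiliate: the Premium plan 69/236 = 29.2%, the team plan 670/1725 = 38.8% → the team plan
Organic: the Premium plan 307/595 = 51.6%, the team plan 641/1136 = 56.4% → the team plan
Paid: the Premium plan 1112/1856 = 59.9%, the team plan 166/238 = 69.7% → the team plan
Overall: the Premium plan 1488/2687 = 55.4%, the team plan 1477/3099 = 47.7% → the Premium plan
(The team plan wins every signup group but the Premium plan wins overall — the team plan's customers skew toward the low-rate affiliate group.)

the Premium plan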